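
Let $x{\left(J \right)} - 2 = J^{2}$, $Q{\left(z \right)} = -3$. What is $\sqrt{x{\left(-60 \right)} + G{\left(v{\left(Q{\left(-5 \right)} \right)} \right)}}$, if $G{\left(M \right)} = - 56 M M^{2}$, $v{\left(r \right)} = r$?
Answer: $\sqrt{5114} \approx 71.512$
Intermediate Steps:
$G{\left(M \right)} = - 56 M^{3}$
$x{\left(J \right)} = 2 + J^{2}$
$\sqrt{x{\left(-60 \right)} + G{\left(v{\left(Q{\left(-5 \right)} \right)} \right)}} = \sqrt{\left(2 + \left(-60\right)^{2}\right) - 56 \left(-3\right)^{3}} = \sqrt{\left(2 + 3600\right) - -1512} = \sqrt{3602 + 1512} = \sqrt{5114}$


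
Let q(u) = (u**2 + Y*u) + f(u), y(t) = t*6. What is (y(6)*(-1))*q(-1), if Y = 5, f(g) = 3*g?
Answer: 252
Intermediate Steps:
y(t) = 6*t
q(u) = u**2 + 8*u (q(u) = (u**2 + 5*u) + 3*u = u**2 + 8*u)
(y(6)*(-1))*q(-1) = ((6*6)*(-1))*(-(8 - 1)) = (36*(-1))*(-1*7) = -36*(-7) = 252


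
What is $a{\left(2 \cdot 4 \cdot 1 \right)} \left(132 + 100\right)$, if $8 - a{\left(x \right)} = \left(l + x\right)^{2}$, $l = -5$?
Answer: $-232$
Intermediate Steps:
$a{\left(x \right)} = 8 - \left(-5 + x\right)^{2}$
$a{\left(2 \cdot 4 \cdot 1 \right)} \left(132 + 100\right) = \left(8 - \left(-5 + 2 \cdot 4 \cdot 1\right)^{2}\right) \left(132 + 100\right) = \left(8 - \left(-5 + 8 \cdot 1\right)^{2}\right) 232 = \left(8 - \left(-5 + 8\right)^{2}\right) 232 = \left(8 - 3^{2}\right) 232 = \left(8 - 9\right) 232 = \left(-1\right) 232 = -232$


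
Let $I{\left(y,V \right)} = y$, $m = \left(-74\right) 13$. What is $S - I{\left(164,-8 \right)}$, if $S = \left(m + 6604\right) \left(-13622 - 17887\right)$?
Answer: $-177773942$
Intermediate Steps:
$m = -962$
$S = -177773778$ ($S = \left(-962 + 6604\right) \left(-13622 - 17887\right) = 5642 \left(-31509\right) = -177773778$)
$S - I{\left(164,-8 \right)} = -177773778 - 164 = -177773942$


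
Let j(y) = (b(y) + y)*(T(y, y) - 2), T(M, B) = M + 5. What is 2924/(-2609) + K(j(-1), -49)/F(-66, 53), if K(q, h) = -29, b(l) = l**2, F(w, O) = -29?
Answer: -315/2609 ≈ -0.12074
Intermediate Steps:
T(M, B) = 5 + M
j(y) = (3 + y)*(y + y**2) (j(y) = (y**2 + y)*((5 + y) - 2) = (y + y**2)*(3 + y) = (3 + y)*(y + y**2))
2924/(-2609) + K(j(-1), -49)/F(-66, 53) = 2924/(-2609) - 29/(-29) = 2924*(-1/2609) - 29*(-1/29) = -2924/2609 + 1 = -315/2609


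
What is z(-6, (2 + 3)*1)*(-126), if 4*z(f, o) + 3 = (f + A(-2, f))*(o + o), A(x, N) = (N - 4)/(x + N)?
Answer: 6363/4 ≈ 1590.8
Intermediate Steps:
A(x, N) = (-4 + N)/(N + x)
z(f, o) = -3/4 + o*(f + (-4 + f)/(-2 + f))/2 (z(f, o) = -3/4 + ((f + (-4 + f)/(f - 2))*(o + o))/4 = -3/4 + ((f + (-4 + f)/(-2 + f))*(2*o))/4 = -3/4 + (2*o*(f + (-4 + f)/(-2 + f)))/4 = -3/4 + o*(f + (-4 + f)/(-2 + f))/2)
z(-6, (2 + 3)*1)*(-126) = (((-3 + 2*(-6)*((2 + 3)*1))*(-2 - 6) + 2*((2 + 3)*1)*(-4 - 6))/(4*(-2 - 6)))*(-126) = ((1/4)*((-3 + 2*(-6)*(5*1))*(-8) + 2*(5*1)*(-10))/(-8))*(-126) = ((1/4)*(-1/8)*((-3 + 2*(-6)*5)*(-8) + 2*5*(-10)))*(-126) = ((1/4)*(-1/8)*((-3 - 60)*(-8) - 100))*(-126) = ((1/4)*(-1/8)*(-63*(-8) - 100))*(-126) = ((1/4)*(-1/8)*(504 - 100))*(-126) = ((1/4)*(-1/8)*404)*(-126) = -101/8*(-126) = 6363/4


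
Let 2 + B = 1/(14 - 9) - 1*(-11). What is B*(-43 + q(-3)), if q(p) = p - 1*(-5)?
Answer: -1886/5 ≈ -377.20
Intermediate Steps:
q(p) = 5 + p (q(p) = p + 5 = 5 + p)
B = 46/5 (B = -2 + (1/(14 - 9) - 1*(-11)) = -2 + (1/5 + 11) = -2 + (⅕ + 11) = -2 + 56/5 = 46/5 ≈ 9.2000)
B*(-43 + q(-3)) = 46*(-43 + (5 - 3))/5 = 46*(-43 + 2)/5 = (46/5)*(-41) = -1886/5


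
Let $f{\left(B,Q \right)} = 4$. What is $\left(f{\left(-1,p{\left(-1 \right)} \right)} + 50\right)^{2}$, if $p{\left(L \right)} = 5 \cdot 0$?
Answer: $2916$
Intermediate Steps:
$p{\left(L \right)} = 0$
$\left(f{\left(-1,p{\left(-1 \right)} \right)} + 50\right)^{2} = \left(4 + 50\right)^{2} = 54^{2} = 2916$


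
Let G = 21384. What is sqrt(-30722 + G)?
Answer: I*sqrt(9338) ≈ 96.633*I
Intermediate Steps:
sqrt(-30722 + G) = sqrt(-30722 + 21384) = sqrt(-9338) = I*sqrt(9338)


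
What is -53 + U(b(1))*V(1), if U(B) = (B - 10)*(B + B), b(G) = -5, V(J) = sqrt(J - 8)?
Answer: -53 + 150*I*sqrt(7) ≈ -53.0 + 396.86*I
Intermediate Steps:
V(J) = sqrt(-8 + J)
U(B) = 2*B*(-10 + B) (U(B) = (-10 + B)*(2*B) = 2*B*(-10 + B))
-53 + U(b(1))*V(1) = -53 + (2*(-5)*(-10 - 5))*sqrt(-8 + 1) = -53 + (2*(-5)*(-15))*sqrt(-7) = -53 + 150*(I*sqrt(7)) = -53 + 150*I*sqrt(7)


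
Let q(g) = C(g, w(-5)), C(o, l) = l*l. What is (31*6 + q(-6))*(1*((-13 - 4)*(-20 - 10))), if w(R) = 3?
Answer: 99450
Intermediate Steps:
C(o, l) = l**2
q(g) = 9 (q(g) = 3**2 = 9)
(31*6 + q(-6))*(1*((-13 - 4)*(-20 - 10))) = (31*6 + 9)*(1*((-13 - 4)*(-20 - 10))) = (186 + 9)*(1*(-17*(-30))) = 195*(1*510) = 195*510 = 99450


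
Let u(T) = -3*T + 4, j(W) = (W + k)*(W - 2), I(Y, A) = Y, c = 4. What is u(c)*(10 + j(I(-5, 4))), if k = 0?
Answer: -360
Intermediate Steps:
j(W) = W*(-2 + W) (j(W) = (W + 0)*(W - 2) = W*(-2 + W))
u(T) = 4 - 3*T
u(c)*(10 + j(I(-5, 4))) = (4 - 3*4)*(10 - 5*(-2 - 5)) = (4 - 12)*(10 - 5*(-7)) = -8*(10 + 35) = -8*45 = -360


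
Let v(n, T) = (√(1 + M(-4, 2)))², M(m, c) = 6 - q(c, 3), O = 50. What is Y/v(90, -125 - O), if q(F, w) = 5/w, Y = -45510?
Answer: -68265/8 ≈ -8533.1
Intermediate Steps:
M(m, c) = 13/3 (M(m, c) = 6 - 5/3 = 13/3)
v(n, T) = 16/3 (v(n, T) = (√(1 + 13/3))² = (√(16/3))² = (4*√3/3)² = 16/3)
Y/v(90, -125 - O) = -45510/16/3 = -45510*3/16 = -68265/8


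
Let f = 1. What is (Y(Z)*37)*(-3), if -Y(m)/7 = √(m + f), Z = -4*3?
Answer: 777*I*√11 ≈ 2577.0*I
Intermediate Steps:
Z = -12
Y(m) = -7*√(1 + m) (Y(m) = -7*√(m + 1) = -7*√(1 + m))
(Y(Z)*37)*(-3) = (-7*√(1 - 12)*37)*(-3) = (-7*I*√11*37)*(-3) = -259*I*√11*(-3) = 777*I*√11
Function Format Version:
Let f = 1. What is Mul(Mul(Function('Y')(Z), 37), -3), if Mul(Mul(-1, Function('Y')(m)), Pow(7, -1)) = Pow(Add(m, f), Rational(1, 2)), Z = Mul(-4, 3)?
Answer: Mul(777, I, Pow(11, Rational(1, 2))) ≈ Mul(2577.0, I)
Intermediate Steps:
Z = -12
Function('Y')(m) = Mul(-7, Pow(Add(1, m), Rational(1, 2))) (Function('Y')(m) = Mul(-7, Pow(Add(m, 1), Rational(1, 2))) = Mul(-7, Pow(Add(1, m), Rational(1, 2))))
Mul(Mul(Function('Y')(Z), 37), -3) = Mul(Mul(Mul(-7, Pow(Add(1, -12), Rational(1, 2))), 37), -3) = Mul(Mul(Mul(-7, Pow(-11, Rational(1, 2))), 37), -3) = Mul(Mul(Mul(-7, Mul(I, Pow(11, Rational(1, 2)))), 37), -3) = Mul(Mul(Mul(-7, I, Pow(11, Rational(1, 2))), 37), -3) = Mul(Mul(-259, I, Pow(11, Rational(1, 2))), -3) = Mul(777, I, Pow(11, Rational(1, 2)))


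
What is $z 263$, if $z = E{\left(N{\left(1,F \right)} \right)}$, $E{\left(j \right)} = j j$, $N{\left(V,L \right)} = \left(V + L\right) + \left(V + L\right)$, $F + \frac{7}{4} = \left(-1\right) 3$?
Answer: $\frac{59175}{4} \approx 14794.0$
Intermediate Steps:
$F = - \frac{19}{4}$ ($F = - \frac{7}{4} - 3 = - \frac{19}{4} \approx -4.75$)
$N{\left(V,L \right)} = 2 L + 2 V$ ($N{\left(V,L \right)} = \left(L + V\right) + \left(L + V\right) = 2 L + 2 V$)
$E{\left(j \right)} = j^{2}$
$z = \frac{225}{4}$ ($z = \left(2 \left(- \frac{19}{4}\right) + 2 \cdot 1\right)^{2} = \left(- \frac{19}{2} + 2\right)^{2} = \left(- \frac{15}{2}\right)^{2} = \frac{225}{4} \approx 56.25$)
$z 263 = \frac{225}{4} \cdot 263 = \frac{59175}{4}$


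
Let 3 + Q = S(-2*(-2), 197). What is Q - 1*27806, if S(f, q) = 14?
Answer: -27795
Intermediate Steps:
Q = 11 (Q = -3 + 14 = 11)
Q - 1*27806 = 11 - 1*27806 = 11 - 27806 = -27795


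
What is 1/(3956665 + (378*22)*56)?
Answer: 1/4422361 ≈ 2.2612e-7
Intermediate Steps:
1/(3956665 + (378*22)*56) = 1/(3956665 + 8316*56) = 1/(3956665 + 465696) = 1/4422361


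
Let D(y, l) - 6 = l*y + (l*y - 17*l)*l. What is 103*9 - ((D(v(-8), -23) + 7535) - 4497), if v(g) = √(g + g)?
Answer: 6876 - 2024*I ≈ 6876.0 - 2024.0*I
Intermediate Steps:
v(g) = √2*√g (v(g) = √(2*g) = √2*√g)
D(y, l) = 6 + l*y + l*(-17*l + l*y) (D(y, l) = 6 + (l*y + (l*y - 17*l)*l) = 6 + (l*y + (-17*l + l*y)*l) = 6 + (l*y + l*(-17*l + l*y)) = 6 + l*y + l*(-17*l + l*y))
103*9 - ((D(v(-8), -23) + 7535) - 4497) = 103*9 - (((6 - 17*(-23)² - 23*√2*√(-8) + (√2*√(-8))*(-23)²) + 7535) - 4497) = 927 - (((6 - 17*529 - 23*√2*2*I*√2 + (√2*(2*I*√2))*529) + 7535) - 4497) = 927 - (((6 - 8993 - 92*I + (4*I)*529) + 7535) - 4497) = 927 - (((6 - 8993 - 92*I + 2116*I) + 7535) - 4497) = 927 - (((-8987 + 2024*I) + 7535) - 4497) = 927 - ((-1452 + 2024*I) - 4497) = 927 - (-5949 + 2024*I) = 927 + (5949 - 2024*I) = 6876 - 2024*I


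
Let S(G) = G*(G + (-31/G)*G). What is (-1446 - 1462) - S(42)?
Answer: -3370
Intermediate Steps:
S(G) = G*(-31 + G) (S(G) = G*(G - 31) = G*(-31 + G))
(-1446 - 1462) - S(42) = (-1446 - 1462) - 42*(-31 + 42) = -2908 - 42*11 = -2908 - 1*462 = -2908 - 462 = -3370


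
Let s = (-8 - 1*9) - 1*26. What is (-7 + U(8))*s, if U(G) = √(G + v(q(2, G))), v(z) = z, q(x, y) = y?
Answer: 129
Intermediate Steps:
U(G) = √2*√G (U(G) = √(G + G) = √(2*G) = √2*√G)
s = -43 (s = (-8 - 9) - 26 = -17 - 26 = -43)
(-7 + U(8))*s = (-7 + √2*√8)*(-43) = (-7 + √2*(2*√2))*(-43) = (-7 + 4)*(-43) = -3*(-43) = 129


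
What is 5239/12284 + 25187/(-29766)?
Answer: -76726517/182822772 ≈ -0.41968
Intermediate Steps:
5239/12284 + 25187/(-29766) = 5239*(1/12284) + 25187*(-1/29766) = 5239/12284 - 25187/29766 = -76726517/182822772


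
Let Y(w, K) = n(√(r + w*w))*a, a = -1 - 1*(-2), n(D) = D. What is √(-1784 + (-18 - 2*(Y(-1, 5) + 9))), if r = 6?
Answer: √(-1820 - 2*√7) ≈ 42.723*I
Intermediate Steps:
a = 1 (a = -1 + 2 = 1)
Y(w, K) = √(6 + w²) (Y(w, K) = √(6 + w*w)*1 = √(6 + w²)*1 = √(6 + w²))
√(-1784 + (-18 - 2*(Y(-1, 5) + 9))) = √(-1784 + (-18 - 2*(√(6 + (-1)²) + 9))) = √(-1784 + (-18 - 2*(√(6 + 1) + 9))) = √(-1784 + (-18 - 2*(√7 + 9))) = √(-1784 + (-18 - 2*(9 + √7))) = √(-1784 + (-18 + (-18 - 2*√7))) = √(-1784 + (-36 - 2*√7)) = √(-1820 - 2*√7)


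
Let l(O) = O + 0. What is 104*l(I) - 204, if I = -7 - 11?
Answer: -2076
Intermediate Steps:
I = -18
l(O) = O
104*l(I) - 204 = 104*(-18) - 204 = -1872 - 204 = -2076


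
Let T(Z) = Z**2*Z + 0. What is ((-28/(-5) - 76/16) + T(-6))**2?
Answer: 18515809/400 ≈ 46290.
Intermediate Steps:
T(Z) = Z**3 (T(Z) = Z**3 + 0 = Z**3)
((-28/(-5) - 76/16) + T(-6))**2 = ((-28/(-5) - 76/16) + (-6)**3)**2 = ((-28*(-1/5) - 76*1/16) - 216)**2 = ((28/5 - 19/4) - 216)**2 = (17/20 - 216)**2 = (-4303/20)**2 = 18515809/400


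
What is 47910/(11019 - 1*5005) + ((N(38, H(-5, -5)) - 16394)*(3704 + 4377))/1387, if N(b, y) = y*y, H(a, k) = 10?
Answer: -395903919113/4170709 ≈ -94925.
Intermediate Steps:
N(b, y) = y**2
47910/(11019 - 1*5005) + ((N(38, H(-5, -5)) - 16394)*(3704 + 4377))/1387 = 47910/(11019 - 1*5005) + ((10**2 - 16394)*(3704 + 4377))/1387 = 47910/(11019 - 5005) + ((100 - 16394)*8081)*(1/1387) = 47910/6014 - 16294*8081*(1/1387) = 47910*(1/6014) - 131671814*1/1387 = 23955/3007 - 131671814/1387 = -395903919113/4170709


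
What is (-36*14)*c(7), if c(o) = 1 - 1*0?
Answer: -504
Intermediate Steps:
c(o) = 1 (c(o) = 1 + 0 = 1)
(-36*14)*c(7) = -36*14*1 = -504*1 = -504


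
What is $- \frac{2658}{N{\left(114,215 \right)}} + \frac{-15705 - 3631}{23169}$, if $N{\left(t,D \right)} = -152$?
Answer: $\frac{29322065}{1760844} \approx 16.652$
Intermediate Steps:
$- \frac{2658}{N{\left(114,215 \right)}} + \frac{-15705 - 3631}{23169} = - \frac{2658}{-152} + \frac{-15705 - 3631}{23169} = \left(-2658\right) \left(- \frac{1}{152}\right) - \frac{19336}{23169} = \frac{1329}{76} - \frac{19336}{23169} = \frac{29322065}{1760844}$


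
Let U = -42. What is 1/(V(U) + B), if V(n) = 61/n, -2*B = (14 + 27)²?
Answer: -21/17681 ≈ -0.0011877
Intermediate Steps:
B = -1681/2 (B = -(14 + 27)²/2 = -½*41² = -½*1681 = -1681/2 ≈ -840.50)
1/(V(U) + B) = 1/(61/(-42) - 1681/2) = 1/(61*(-1/42) - 1681/2) = 1/(-61/42 - 1681/2) = 1/(-17681/21) = -21/17681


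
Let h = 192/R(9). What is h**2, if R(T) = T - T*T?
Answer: 64/9 ≈ 7.1111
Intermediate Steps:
R(T) = T - T**2
h = -8/3 (h = 192/((9*(1 - 1*9))) = 192/((9*(1 - 9))) = 192/((9*(-8))) = 192/(-72) = 192*(-1/72) = -8/3 ≈ -2.6667)
h**2 = (-8/3)**2 = 64/9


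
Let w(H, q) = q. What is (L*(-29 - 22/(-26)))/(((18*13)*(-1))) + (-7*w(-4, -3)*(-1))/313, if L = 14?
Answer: 256655/158691 ≈ 1.6173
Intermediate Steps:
(L*(-29 - 22/(-26)))/(((18*13)*(-1))) + (-7*w(-4, -3)*(-1))/313 = (14*(-29 - 22/(-26)))/(((18*13)*(-1))) + (-7*(-3)*(-1))/313 = (14*(-29 - 22*(-1/26)))/((234*(-1))) + (21*(-1))*(1/313) = (14*(-29 + 11/13))/(-234) - 21*1/313 = (14*(-366/13))*(-1/234) - 21/313 = -5124/13*(-1/234) - 21/313 = 854/507 - 21/313 = 256655/158691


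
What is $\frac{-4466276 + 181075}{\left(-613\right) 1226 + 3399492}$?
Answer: $- \frac{4285201}{2647954} \approx -1.6183$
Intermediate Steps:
$\frac{-4466276 + 181075}{\left(-613\right) 1226 + 3399492} = - \frac{4285201}{-751538 + 3399492} = - \frac{4285201}{2647954}$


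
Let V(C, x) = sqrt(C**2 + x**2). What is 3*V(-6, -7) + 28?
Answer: 28 + 3*sqrt(85) ≈ 55.659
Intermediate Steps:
3*V(-6, -7) + 28 = 3*sqrt((-6)**2 + (-7)**2) + 28 = 3*sqrt(36 + 49) + 28 = 3*sqrt(85) + 28 = 28 + 3*sqrt(85)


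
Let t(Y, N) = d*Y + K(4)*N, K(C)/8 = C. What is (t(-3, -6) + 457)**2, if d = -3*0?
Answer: 70225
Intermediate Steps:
K(C) = 8*C
d = 0
t(Y, N) = 32*N (t(Y, N) = 0*Y + (8*4)*N = 0 + 32*N = 32*N)
(t(-3, -6) + 457)**2 = (32*(-6) + 457)**2 = (-192 + 457)**2 = 265**2 = 70225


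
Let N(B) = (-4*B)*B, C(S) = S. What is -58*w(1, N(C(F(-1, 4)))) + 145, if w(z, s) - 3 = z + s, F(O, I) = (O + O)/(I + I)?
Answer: -145/2 ≈ -72.500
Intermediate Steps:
F(O, I) = O/I (F(O, I) = (2*O)/((2*I)) = (2*O)*(1/(2*I)) = O/I)
N(B) = -4*B**2
w(z, s) = 3 + s + z (w(z, s) = 3 + (z + s) = 3 + (s + z) = 3 + s + z)
-58*w(1, N(C(F(-1, 4)))) + 145 = -58*(3 - 4*(-1/4)**2 + 1) + 145 = -58*(3 - 4*1/16 + 1) + 145 = -58*(3 - 1/4 + 1) + 145 = -58*15/4 + 145 = -435/2 + 145 = -145/2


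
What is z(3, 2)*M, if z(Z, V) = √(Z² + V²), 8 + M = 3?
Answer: -5*√13 ≈ -18.028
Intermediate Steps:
M = -5 (M = -8 + 3 = -5)
z(Z, V) = √(V² + Z²)
z(3, 2)*M = √(2² + 3²)*(-5) = √(4 + 9)*(-5) = √13*(-5) = -5*√13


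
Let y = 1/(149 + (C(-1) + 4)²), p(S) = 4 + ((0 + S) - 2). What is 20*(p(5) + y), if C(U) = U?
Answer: 11070/79 ≈ 140.13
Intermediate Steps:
p(S) = 2 + S (p(S) = 4 + (S - 2) = 4 + (-2 + S) = 2 + S)
y = 1/158 (y = 1/(149 + (-1 + 4)²) = 1/(149 + 3²) = 1/(149 + 9) = 1/158 ≈ 0.0063291)
20*(p(5) + y) = 20*((2 + 5) + 1/158) = 20*(7 + 1/158) = 20*(1107/158) = 11070/79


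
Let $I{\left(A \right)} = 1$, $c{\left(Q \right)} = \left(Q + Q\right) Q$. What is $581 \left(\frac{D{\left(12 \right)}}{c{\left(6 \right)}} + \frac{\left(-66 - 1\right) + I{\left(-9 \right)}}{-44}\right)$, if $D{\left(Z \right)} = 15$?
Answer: $\frac{23821}{24} \approx 992.54$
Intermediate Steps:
$c{\left(Q \right)} = 2 Q^{2}$ ($c{\left(Q \right)} = 2 Q Q = 2 Q^{2}$)
$581 \left(\frac{D{\left(12 \right)}}{c{\left(6 \right)}} + \frac{\left(-66 - 1\right) + I{\left(-9 \right)}}{-44}\right) = 581 \left(\frac{15}{2 \cdot 6^{2}} + \frac{\left(-66 - 1\right) + 1}{-44}\right) = 581 \left(\frac{15}{2 \cdot 36} + \left(-67 + 1\right) \left(- \frac{1}{44}\right)\right) = 581 \left(\frac{15}{72} - - \frac{3}{2}\right) = 581 \left(15 \cdot \frac{1}{72} + \frac{3}{2}\right) = 581 \left(\frac{5}{24} + \frac{3}{2}\right) = 581 \cdot \frac{41}{24} = \frac{23821}{24}$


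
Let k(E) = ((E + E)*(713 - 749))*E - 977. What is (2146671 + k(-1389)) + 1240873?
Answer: -135524545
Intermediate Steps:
k(E) = -977 - 72*E² (k(E) = ((2*E)*(-36))*E - 977 = (-72*E)*E - 977 = -72*E² - 977 = -977 - 72*E²)
(2146671 + k(-1389)) + 1240873 = (2146671 + (-977 - 72*(-1389)²)) + 1240873 = (2146671 + (-977 - 72*1929321)) + 1240873 = (2146671 + (-977 - 138911112)) + 1240873 = (2146671 - 138912089) + 1240873 = -136765418 + 1240873 = -135524545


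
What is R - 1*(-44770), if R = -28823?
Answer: 15947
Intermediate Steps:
R - 1*(-44770) = -28823 - 1*(-44770) = -28823 + 44770 = 15947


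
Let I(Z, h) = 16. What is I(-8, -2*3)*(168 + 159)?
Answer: 5232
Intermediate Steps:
I(-8, -2*3)*(168 + 159) = 16*(168 + 159) = 16*327 = 5232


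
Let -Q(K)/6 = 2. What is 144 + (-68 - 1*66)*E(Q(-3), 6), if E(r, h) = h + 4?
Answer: -1196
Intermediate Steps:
Q(K) = -12 (Q(K) = -6*2 = -12)
E(r, h) = 4 + h
144 + (-68 - 1*66)*E(Q(-3), 6) = 144 + (-68 - 1*66)*(4 + 6) = 144 + (-68 - 66)*10 = 144 - 134*10 = 144 - 1340 = -1196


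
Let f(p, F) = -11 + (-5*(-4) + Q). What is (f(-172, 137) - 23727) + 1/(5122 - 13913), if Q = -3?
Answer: -208531312/8791 ≈ -23721.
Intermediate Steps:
f(p, F) = 6 (f(p, F) = -11 + (-5*(-4) - 3) = -11 + (20 - 3) = -11 + 17 = 6)
(f(-172, 137) - 23727) + 1/(5122 - 13913) = (6 - 23727) + 1/(5122 - 13913) = -23721 + 1/(-8791) = -23721 - 1/8791 = -208531312/8791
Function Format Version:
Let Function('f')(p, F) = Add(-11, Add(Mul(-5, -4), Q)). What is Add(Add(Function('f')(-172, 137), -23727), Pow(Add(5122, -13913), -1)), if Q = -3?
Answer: Rational(-208531312, 8791) ≈ -23721.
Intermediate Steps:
Function('f')(p, F) = 6 (Function('f')(p, F) = Add(-11, Add(Mul(-5, -4), -3)) = Add(-11, Add(20, -3)) = Add(-11, 17) = 6)
Add(Add(Function('f')(-172, 137), -23727), Pow(Add(5122, -13913), -1)) = Add(Add(6, -23727), Pow(Add(5122, -13913), -1)) = Add(-23721, Pow(-8791, -1)) = Add(-23721, Rational(-1, 8791)) = Rational(-208531312, 8791)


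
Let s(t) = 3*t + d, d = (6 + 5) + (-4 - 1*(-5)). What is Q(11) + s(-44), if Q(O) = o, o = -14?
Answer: -134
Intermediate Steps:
Q(O) = -14
d = 12 (d = 11 + (-4 + 5) = 11 + 1 = 12)
s(t) = 12 + 3*t (s(t) = 3*t + 12 = 12 + 3*t)
Q(11) + s(-44) = -14 + (12 + 3*(-44)) = -14 + (12 - 132) = -14 - 120 = -134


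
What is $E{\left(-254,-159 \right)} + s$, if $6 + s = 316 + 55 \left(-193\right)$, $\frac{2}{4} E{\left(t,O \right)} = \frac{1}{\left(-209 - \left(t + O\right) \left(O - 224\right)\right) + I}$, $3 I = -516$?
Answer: $- \frac{816980401}{79280} \approx -10305.0$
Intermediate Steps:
$I = -172$ ($I = \frac{1}{3} \left(-516\right) = -172$)
$E{\left(t,O \right)} = \frac{2}{-381 - \left(-224 + O\right) \left(O + t\right)}$ ($E{\left(t,O \right)} = \frac{2}{\left(-209 - \left(t + O\right) \left(O - 224\right)\right) - 172} = \frac{2}{\left(-209 - \left(O + t\right) \left(-224 + O\right)\right) - 172} = \frac{2}{\left(-209 - \left(-224 + O\right) \left(O + t\right)\right) - 172} = \frac{2}{-381 - \left(-224 + O\right) \left(O + t\right)}$)
$s = -10305$ ($s = -6 + \left(316 + 55 \left(-193\right)\right) = -6 + \left(316 - 10615\right) = -6 - 10299 = -10305$)
$E{\left(-254,-159 \right)} + s = - \frac{2}{381 + \left(-159\right)^{2} - -35616 - -56896 - -40386} - 10305 = - \frac{2}{381 + 25281 + 35616 + 56896 + 40386} - 10305 = - \frac{2}{158560} - 10305 = \left(-2\right) \frac{1}{158560} - 10305 = - \frac{1}{79280} - 10305 = - \frac{816980401}{79280}$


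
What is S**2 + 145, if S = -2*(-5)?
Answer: 245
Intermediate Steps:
S = 10
S**2 + 145 = 10**2 + 145 = 100 + 145 = 245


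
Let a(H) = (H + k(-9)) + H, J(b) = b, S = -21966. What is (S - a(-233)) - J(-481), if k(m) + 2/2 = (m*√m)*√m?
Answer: -21099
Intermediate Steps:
k(m) = -1 + m² (k(m) = -1 + (m*√m)*√m = -1 + m^(3/2)*√m = -1 + m²)
a(H) = 80 + 2*H (a(H) = (H + (-1 + (-9)²)) + H = (H + (-1 + 81)) + H = (H + 80) + H = (80 + H) + H = 80 + 2*H)
(S - a(-233)) - J(-481) = (-21966 - (80 + 2*(-233))) - 1*(-481) = (-21966 - (80 - 466)) + 481 = (-21966 - 1*(-386)) + 481 = (-21966 + 386) + 481 = -21580 + 481 = -21099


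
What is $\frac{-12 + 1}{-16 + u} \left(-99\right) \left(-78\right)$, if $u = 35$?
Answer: $- \frac{84942}{19} \approx -4470.6$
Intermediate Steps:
$\frac{-12 + 1}{-16 + u} \left(-99\right) \left(-78\right) = \frac{-12 + 1}{-16 + 35} \left(-99\right) \left(-78\right) = - \frac{11}{19} \left(-99\right) \left(-78\right) = \left(-11\right) \frac{1}{19} \left(-99\right) \left(-78\right) = \left(- \frac{11}{19}\right) \left(-99\right) \left(-78\right) = \frac{1089}{19} \left(-78\right) = - \frac{84942}{19}$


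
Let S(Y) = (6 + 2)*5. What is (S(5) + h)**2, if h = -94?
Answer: 2916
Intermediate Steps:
S(Y) = 40 (S(Y) = 8*5 = 40)
(S(5) + h)**2 = (40 - 94)**2 = (-54)**2 = 2916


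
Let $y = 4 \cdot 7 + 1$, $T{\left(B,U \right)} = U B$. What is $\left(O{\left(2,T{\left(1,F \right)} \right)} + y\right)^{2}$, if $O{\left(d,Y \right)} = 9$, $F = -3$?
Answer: $1444$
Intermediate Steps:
$T{\left(B,U \right)} = B U$
$y = 29$ ($y = 28 + 1 = 29$)
$\left(O{\left(2,T{\left(1,F \right)} \right)} + y\right)^{2} = \left(9 + 29\right)^{2} = 38^{2} = 1444$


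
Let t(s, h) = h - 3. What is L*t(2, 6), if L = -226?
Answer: -678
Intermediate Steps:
t(s, h) = -3 + h
L*t(2, 6) = -226*(-3 + 6) = -226*3 = -678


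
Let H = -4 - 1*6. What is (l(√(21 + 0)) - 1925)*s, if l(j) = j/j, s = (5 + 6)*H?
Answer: 211640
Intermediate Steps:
H = -10 (H = -4 - 6 = -10)
s = -110 (s = (5 + 6)*(-10) = 11*(-10) = -110)
l(j) = 1
(l(√(21 + 0)) - 1925)*s = (1 - 1925)*(-110) = -1924*(-110) = 211640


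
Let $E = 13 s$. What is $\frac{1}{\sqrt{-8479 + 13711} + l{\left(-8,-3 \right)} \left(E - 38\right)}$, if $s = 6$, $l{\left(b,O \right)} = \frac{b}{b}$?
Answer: $- \frac{5}{454} + \frac{\sqrt{327}}{908} \approx 0.0089021$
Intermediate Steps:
$l{\left(b,O \right)} = 1$
$E = 78$ ($E = 13 \cdot 6 = 78$)
$\frac{1}{\sqrt{-8479 + 13711} + l{\left(-8,-3 \right)} \left(E - 38\right)} = \frac{1}{\sqrt{-8479 + 13711} + 1 \left(78 - 38\right)} = \frac{1}{\sqrt{5232} + 1 \cdot 40} = \frac{1}{4 \sqrt{327} + 40} = \frac{1}{40 + 4 \sqrt{327}}$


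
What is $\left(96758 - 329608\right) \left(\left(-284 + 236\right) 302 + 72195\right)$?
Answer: $-13435212150$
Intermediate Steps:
$\left(96758 - 329608\right) \left(\left(-284 + 236\right) 302 + 72195\right) = - 232850 \left(\left(-48\right) 302 + 72195\right) = - 232850 \left(-14496 + 72195\right) = \left(-232850\right) 57699 = -13435212150$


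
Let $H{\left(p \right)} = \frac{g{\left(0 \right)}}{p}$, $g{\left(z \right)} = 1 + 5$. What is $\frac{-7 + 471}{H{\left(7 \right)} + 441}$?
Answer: $\frac{3248}{3093} \approx 1.0501$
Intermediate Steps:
$g{\left(z \right)} = 6$
$H{\left(p \right)} = \frac{6}{p}$
$\frac{-7 + 471}{H{\left(7 \right)} + 441} = \frac{-7 + 471}{\frac{6}{7} + 441} = \frac{464}{6 \cdot \frac{1}{7} + 441} = \frac{464}{\frac{6}{7} + 441} = \frac{464}{\frac{3093}{7}} = 464 \cdot \frac{7}{3093} = \frac{3248}{3093}$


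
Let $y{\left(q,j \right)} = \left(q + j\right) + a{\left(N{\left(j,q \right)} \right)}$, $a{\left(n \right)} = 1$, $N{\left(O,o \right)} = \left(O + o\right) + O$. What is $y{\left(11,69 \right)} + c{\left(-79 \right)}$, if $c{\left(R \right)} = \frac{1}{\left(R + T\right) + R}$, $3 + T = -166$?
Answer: $\frac{26486}{327} \approx 80.997$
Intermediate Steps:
$T = -169$ ($T = -3 - 166 = -169$)
$N{\left(O,o \right)} = o + 2 O$
$y{\left(q,j \right)} = 1 + j + q$ ($y{\left(q,j \right)} = \left(q + j\right) + 1 = \left(j + q\right) + 1 = 1 + j + q$)
$c{\left(R \right)} = \frac{1}{-169 + 2 R}$ ($c{\left(R \right)} = \frac{1}{\left(R - 169\right) + R} = \frac{1}{\left(-169 + R\right) + R} = \frac{1}{-169 + 2 R}$)
$y{\left(11,69 \right)} + c{\left(-79 \right)} = \left(1 + 69 + 11\right) + \frac{1}{-169 + 2 \left(-79\right)} = 81 + \frac{1}{-169 - 158} = 81 + \frac{1}{-327} = 81 - \frac{1}{327} = \frac{26486}{327}$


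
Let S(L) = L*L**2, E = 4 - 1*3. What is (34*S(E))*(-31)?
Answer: -1054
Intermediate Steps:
E = 1 (E = 4 - 3 = 1)
S(L) = L**3
(34*S(E))*(-31) = (34*1**3)*(-31) = (34*1)*(-31) = 34*(-31) = -1054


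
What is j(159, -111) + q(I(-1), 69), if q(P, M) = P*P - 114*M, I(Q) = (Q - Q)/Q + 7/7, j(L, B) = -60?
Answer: -7925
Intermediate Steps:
I(Q) = 1 (I(Q) = 0/Q + 7*(⅐) = 0 + 1 = 1)
q(P, M) = P² - 114*M
j(159, -111) + q(I(-1), 69) = -60 + (1² - 114*69) = -60 + (1 - 7866) = -60 - 7865 = -7925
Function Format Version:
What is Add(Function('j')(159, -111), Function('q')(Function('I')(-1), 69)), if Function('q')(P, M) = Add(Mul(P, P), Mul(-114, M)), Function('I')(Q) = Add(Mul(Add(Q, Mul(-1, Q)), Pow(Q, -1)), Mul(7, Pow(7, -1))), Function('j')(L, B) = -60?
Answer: -7925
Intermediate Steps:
Function('I')(Q) = 1 (Function('I')(Q) = Add(Mul(0, Pow(Q, -1)), Mul(7, Rational(1, 7))) = Add(0, 1) = 1)
Function('q')(P, M) = Add(Pow(P, 2), Mul(-114, M))
Add(Function('j')(159, -111), Function('q')(Function('I')(-1), 69)) = Add(-60, Add(Pow(1, 2), Mul(-114, 69))) = Add(-60, Add(1, -7866)) = Add(-60, -7865) = -7925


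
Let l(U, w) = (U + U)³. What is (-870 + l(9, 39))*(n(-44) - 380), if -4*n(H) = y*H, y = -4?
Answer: -2103888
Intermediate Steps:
l(U, w) = 8*U³ (l(U, w) = (2*U)³ = 8*U³)
n(H) = H (n(H) = -(-1)*H = H)
(-870 + l(9, 39))*(n(-44) - 380) = (-870 + 8*9³)*(-44 - 380) = (-870 + 8*729)*(-424) = (-870 + 5832)*(-424) = 4962*(-424) = -2103888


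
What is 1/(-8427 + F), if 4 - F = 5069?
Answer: -1/13492 ≈ -7.4118e-5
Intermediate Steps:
F = -5065 (F = 4 - 1*5069 = 4 - 5069 = -5065)
1/(-8427 + F) = 1/(-8427 - 5065) = 1/(-13492) = -1/13492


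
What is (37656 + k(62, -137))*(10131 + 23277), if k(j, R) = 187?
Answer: 1264258944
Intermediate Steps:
(37656 + k(62, -137))*(10131 + 23277) = (37656 + 187)*(10131 + 23277) = 37843*33408 = 1264258944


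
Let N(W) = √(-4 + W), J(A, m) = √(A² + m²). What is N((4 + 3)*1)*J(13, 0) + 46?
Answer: 46 + 13*√3 ≈ 68.517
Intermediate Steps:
N((4 + 3)*1)*J(13, 0) + 46 = √(-4 + (4 + 3)*1)*√(13² + 0²) + 46 = √(-4 + 7*1)*√(169 + 0) + 46 = √(-4 + 7)*√169 + 46 = √3*13 + 46 = 13*√3 + 46 = 46 + 13*√3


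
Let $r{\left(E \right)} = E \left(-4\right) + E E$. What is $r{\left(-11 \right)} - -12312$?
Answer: $12477$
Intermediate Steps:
$r{\left(E \right)} = E^{2} - 4 E$ ($r{\left(E \right)} = - 4 E + E^{2} = E^{2} - 4 E$)
$r{\left(-11 \right)} - -12312 = - 11 \left(-4 - 11\right) - -12312 = \left(-11\right) \left(-15\right) + 12312 = 165 + 12312 = 12477$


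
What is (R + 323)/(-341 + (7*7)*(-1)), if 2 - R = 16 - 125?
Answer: -217/195 ≈ -1.1128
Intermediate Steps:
R = 111 (R = 2 - (16 - 125) = 2 - 1*(-109) = 2 + 109 = 111)
(R + 323)/(-341 + (7*7)*(-1)) = (111 + 323)/(-341 + (7*7)*(-1)) = 434/(-341 + 49*(-1)) = 434/(-341 - 49) = 434/(-390) = 434*(-1/390) = -217/195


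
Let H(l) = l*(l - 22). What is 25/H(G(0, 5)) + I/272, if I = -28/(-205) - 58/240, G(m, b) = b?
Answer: -394117/1338240 ≈ -0.29450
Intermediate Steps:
I = -517/4920 (I = -28*(-1/205) - 58*1/240 = 28/205 - 29/120 = -517/4920 ≈ -0.10508)
H(l) = l*(-22 + l)
25/H(G(0, 5)) + I/272 = 25/((5*(-22 + 5))) - 517/4920/272 = 25/((5*(-17))) - 517/4920*1/272 = 25/(-85) - 517/1338240 = 25*(-1/85) - 517/1338240 = -5/17 - 517/1338240 = -394117/1338240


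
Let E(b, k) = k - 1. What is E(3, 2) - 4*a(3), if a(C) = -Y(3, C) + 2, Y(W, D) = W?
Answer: 5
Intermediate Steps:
E(b, k) = -1 + k
a(C) = -1 (a(C) = -1*3 + 2 = -3 + 2 = -1)
E(3, 2) - 4*a(3) = (-1 + 2) - 4*(-1) = 1 + 4 = 5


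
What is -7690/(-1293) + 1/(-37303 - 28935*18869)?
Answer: 9611306679887/1616049354846 ≈ 5.9474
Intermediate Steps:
-7690/(-1293) + 1/(-37303 - 28935*18869) = -7690*(-1/1293) + (1/18869)/(-66238) = 7690/1293 - 1/66238*1/18869 = 7690/1293 - 1/1249844822 = 9611306679887/1616049354846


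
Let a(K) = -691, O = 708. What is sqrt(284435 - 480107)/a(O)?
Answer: -2*I*sqrt(48918)/691 ≈ -0.64016*I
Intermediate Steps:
sqrt(284435 - 480107)/a(O) = sqrt(284435 - 480107)/(-691) = sqrt(-195672)*(-1/691) = (2*I*sqrt(48918))*(-1/691) = -2*I*sqrt(48918)/691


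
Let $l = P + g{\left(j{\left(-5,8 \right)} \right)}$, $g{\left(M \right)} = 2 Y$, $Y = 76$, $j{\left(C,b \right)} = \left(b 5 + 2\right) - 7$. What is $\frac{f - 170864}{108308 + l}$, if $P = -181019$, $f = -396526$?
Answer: $\frac{567390}{72559} \approx 7.8197$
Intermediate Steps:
$j{\left(C,b \right)} = -5 + 5 b$ ($j{\left(C,b \right)} = \left(5 b + 2\right) - 7 = \left(2 + 5 b\right) - 7 = -5 + 5 b$)
$g{\left(M \right)} = 152$ ($g{\left(M \right)} = 2 \cdot 76 = 152$)
$l = -180867$ ($l = -181019 + 152 = -180867$)
$\frac{f - 170864}{108308 + l} = \frac{-396526 - 170864}{108308 - 180867} = - \frac{567390}{-72559} = \left(-567390\right) \left(- \frac{1}{72559}\right) = \frac{567390}{72559}$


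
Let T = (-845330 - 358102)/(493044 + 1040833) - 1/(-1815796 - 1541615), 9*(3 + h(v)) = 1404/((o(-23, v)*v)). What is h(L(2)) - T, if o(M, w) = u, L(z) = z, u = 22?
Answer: 75343690382107/56648410636917 ≈ 1.3300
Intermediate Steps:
o(M, w) = 22
h(v) = -3 + 78/(11*v) (h(v) = -3 + (1404/((22*v)))/9 = -3 + (1404*(1/(22*v)))/9 = -3 + (702/(11*v))/9 = -3 + 78/(11*v))
T = -4040414300675/5149855512447 (T = -1203432/1533877 - 1/(-3357411) = -1203432*1/1533877 - 1*(-1/3357411) = -1203432/1533877 + 1/3357411 = -4040414300675/5149855512447 ≈ -0.78457)
h(L(2)) - T = (-3 + (78/11)/2) - 1*(-4040414300675/5149855512447) = (-3 + (78/11)*(1/2)) + 4040414300675/5149855512447 = (-3 + 39/11) + 4040414300675/5149855512447 = 6/11 + 4040414300675/5149855512447 = 75343690382107/56648410636917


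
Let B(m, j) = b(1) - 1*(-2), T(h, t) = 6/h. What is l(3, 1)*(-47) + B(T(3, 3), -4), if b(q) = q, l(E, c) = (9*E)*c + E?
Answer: -1407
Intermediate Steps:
l(E, c) = E + 9*E*c (l(E, c) = 9*E*c + E = E + 9*E*c)
B(m, j) = 3 (B(m, j) = 1 - 1*(-2) = 1 + 2 = 3)
l(3, 1)*(-47) + B(T(3, 3), -4) = (3*(1 + 9*1))*(-47) + 3 = (3*(1 + 9))*(-47) + 3 = (3*10)*(-47) + 3 = 30*(-47) + 3 = -1410 + 3 = -1407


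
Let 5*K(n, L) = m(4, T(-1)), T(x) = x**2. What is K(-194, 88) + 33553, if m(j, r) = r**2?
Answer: 167766/5 ≈ 33553.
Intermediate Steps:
K(n, L) = 1/5 (K(n, L) = ((-1)**2)**2/5 = (1/5)*1**2 = (1/5)*1 = 1/5)
K(-194, 88) + 33553 = 1/5 + 33553 = 167766/5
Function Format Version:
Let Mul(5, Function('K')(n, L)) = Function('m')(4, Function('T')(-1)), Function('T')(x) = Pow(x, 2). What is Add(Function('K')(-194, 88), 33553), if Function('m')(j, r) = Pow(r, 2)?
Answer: Rational(167766, 5) ≈ 33553.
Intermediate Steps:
Function('K')(n, L) = Rational(1, 5) (Function('K')(n, L) = Mul(Rational(1, 5), Pow(Pow(-1, 2), 2)) = Mul(Rational(1, 5), Pow(1, 2)) = Mul(Rational(1, 5), 1) = Rational(1, 5))
Add(Function('K')(-194, 88), 33553) = Add(Rational(1, 5), 33553) = Rational(167766, 5)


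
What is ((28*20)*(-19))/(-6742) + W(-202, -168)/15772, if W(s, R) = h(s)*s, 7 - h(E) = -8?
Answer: 36846455/26583706 ≈ 1.3861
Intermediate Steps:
h(E) = 15 (h(E) = 7 - 1*(-8) = 7 + 8 = 15)
W(s, R) = 15*s
((28*20)*(-19))/(-6742) + W(-202, -168)/15772 = ((28*20)*(-19))/(-6742) + (15*(-202))/15772 = (560*(-19))*(-1/6742) - 3030*1/15772 = -10640*(-1/6742) - 1515/7886 = 5320/3371 - 1515/7886 = 36846455/26583706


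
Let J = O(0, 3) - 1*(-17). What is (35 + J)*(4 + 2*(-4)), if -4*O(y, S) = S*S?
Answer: -199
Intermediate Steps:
O(y, S) = -S²/4 (O(y, S) = -S*S/4 = -S²/4)
J = 59/4 (J = -¼*3² - 1*(-17) = -¼*9 + 17 = -9/4 + 17 = 59/4 ≈ 14.750)
(35 + J)*(4 + 2*(-4)) = (35 + 59/4)*(4 + 2*(-4)) = 199*(4 - 8)/4 = (199/4)*(-4) = -199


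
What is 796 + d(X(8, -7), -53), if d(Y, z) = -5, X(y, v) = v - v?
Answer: 791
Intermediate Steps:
X(y, v) = 0
796 + d(X(8, -7), -53) = 796 - 5 = 791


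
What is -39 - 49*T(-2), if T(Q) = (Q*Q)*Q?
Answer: 353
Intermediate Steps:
T(Q) = Q**3 (T(Q) = Q**2*Q = Q**3)
-39 - 49*T(-2) = -39 - 49*(-2)**3 = -39 - 49*(-8) = -39 + 392 = 353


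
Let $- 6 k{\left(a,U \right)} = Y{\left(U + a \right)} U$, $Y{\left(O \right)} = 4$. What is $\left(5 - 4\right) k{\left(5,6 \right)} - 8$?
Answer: $-12$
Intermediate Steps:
$k{\left(a,U \right)} = - \frac{2 U}{3}$ ($k{\left(a,U \right)} = - \frac{4 U}{6} = - \frac{2 U}{3}$)
$\left(5 - 4\right) k{\left(5,6 \right)} - 8 = \left(5 - 4\right) \left(\left(- \frac{2}{3}\right) 6\right) - 8 = \left(5 - 4\right) \left(-4\right) - 8 = 1 \left(-4\right) - 8 = -4 - 8 = -12$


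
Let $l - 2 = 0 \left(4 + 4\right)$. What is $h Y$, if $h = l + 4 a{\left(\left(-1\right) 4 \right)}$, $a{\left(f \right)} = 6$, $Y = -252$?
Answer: $-6552$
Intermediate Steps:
$l = 2$ ($l = 2 + 0 \left(4 + 4\right) = 2 + 0 \cdot 8 = 2 + 0 = 2$)
$h = 26$ ($h = 2 + 4 \cdot 6 = 2 + 24 = 26$)
$h Y = 26 \left(-252\right) = -6552$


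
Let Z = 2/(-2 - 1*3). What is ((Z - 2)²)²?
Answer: 20736/625 ≈ 33.178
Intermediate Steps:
Z = -⅖ (Z = 2/(-2 - 3) = 2/(-5) = 2*(-⅕) = -⅖ ≈ -0.40000)
((Z - 2)²)² = ((-⅖ - 2)²)² = ((-12/5)²)² = (144/25)² = 20736/625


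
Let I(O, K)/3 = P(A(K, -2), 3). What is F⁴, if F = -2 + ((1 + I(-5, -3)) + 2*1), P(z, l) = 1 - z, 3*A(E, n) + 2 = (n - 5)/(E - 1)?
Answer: 83521/256 ≈ 326.25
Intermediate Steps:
A(E, n) = -⅔ + (-5 + n)/(3*(-1 + E)) (A(E, n) = -⅔ + ((n - 5)/(E - 1))/3 = -⅔ + ((-5 + n)/(-1 + E))/3 = -⅔ + (-5 + n)/(3*(-1 + E)))
I(O, K) = 3 - (-5 - 2*K)/(-1 + K) (I(O, K) = 3*(1 - (-3 - 2 - 2*K)/(3*(-1 + K))) = 3*(1 - (-5 - 2*K)/(3*(-1 + K))) = 3 - (-5 - 2*K)/(-1 + K))
F = 17/4 (F = -2 + ((1 + (2 + 5*(-3))/(-1 - 3)) + 2*1) = -2 + ((1 + (2 - 15)/(-4)) + 2) = -2 + ((1 - ¼*(-13)) + 2) = -2 + ((1 + 13/4) + 2) = -2 + (17/4 + 2) = -2 + 25/4 = 17/4 ≈ 4.2500)
F⁴ = (17/4)⁴ = 83521/256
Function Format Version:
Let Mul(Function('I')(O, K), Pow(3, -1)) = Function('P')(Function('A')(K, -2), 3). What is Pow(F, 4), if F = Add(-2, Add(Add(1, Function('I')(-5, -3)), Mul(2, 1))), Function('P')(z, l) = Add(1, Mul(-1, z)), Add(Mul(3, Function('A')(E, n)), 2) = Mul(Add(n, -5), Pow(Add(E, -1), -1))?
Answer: Rational(83521, 256) ≈ 326.25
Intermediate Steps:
Function('A')(E, n) = Add(Rational(-2, 3), Mul(Rational(1, 3), Pow(Add(-1, E), -1), Add(-5, n))) (Function('A')(E, n) = Add(Rational(-2, 3), Mul(Rational(1, 3), Mul(Add(n, -5), Pow(Add(E, -1), -1)))) = Add(Rational(-2, 3), Mul(Rational(1, 3), Mul(Add(-5, n), Pow(Add(-1, E), -1)))) = Add(Rational(-2, 3), Mul(Rational(1, 3), Mul(Pow(Add(-1, E), -1), Add(-5, n)))) = Add(Rational(-2, 3), Mul(Rational(1, 3), Pow(Add(-1, E), -1), Add(-5, n))))
Function('I')(O, K) = Add(3, Mul(-1, Pow(Add(-1, K), -1), Add(-5, Mul(-2, K)))) (Function('I')(O, K) = Mul(3, Add(1, Mul(-1, Mul(Rational(1, 3), Pow(Add(-1, K), -1), Add(-3, -2, Mul(-2, K)))))) = Mul(3, Add(1, Mul(-1, Mul(Rational(1, 3), Pow(Add(-1, K), -1), Add(-5, Mul(-2, K)))))) = Mul(3, Add(1, Mul(Rational(-1, 3), Pow(Add(-1, K), -1), Add(-5, Mul(-2, K))))) = Add(3, Mul(-1, Pow(Add(-1, K), -1), Add(-5, Mul(-2, K)))))
F = Rational(17, 4) (F = Add(-2, Add(Add(1, Mul(Pow(Add(-1, -3), -1), Add(2, Mul(5, -3)))), Mul(2, 1))) = Add(-2, Add(Add(1, Mul(Pow(-4, -1), Add(2, -15))), 2)) = Add(-2, Add(Add(1, Mul(Rational(-1, 4), -13)), 2)) = Add(-2, Add(Add(1, Rational(13, 4)), 2)) = Add(-2, Add(Rational(17, 4), 2)) = Add(-2, Rational(25, 4)) = Rational(17, 4) ≈ 4.2500)
Pow(F, 4) = Pow(Rational(17, 4), 4) = Rational(83521, 256)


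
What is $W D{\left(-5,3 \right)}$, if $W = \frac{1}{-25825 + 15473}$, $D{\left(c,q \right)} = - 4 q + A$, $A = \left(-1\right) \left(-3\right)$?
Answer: $\frac{9}{10352} \approx 0.0008694$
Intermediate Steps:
$A = 3$
$D{\left(c,q \right)} = 3 - 4 q$ ($D{\left(c,q \right)} = - 4 q + 3 = 3 - 4 q$)
$W = - \frac{1}{10352}$ ($W = \frac{1}{-10352} = - \frac{1}{10352} \approx -9.66 \cdot 10^{-5}$)
$W D{\left(-5,3 \right)} = - \frac{3 - 12}{10352} = \left(- \frac{1}{10352}\right) \left(-9\right) = \frac{9}{10352}$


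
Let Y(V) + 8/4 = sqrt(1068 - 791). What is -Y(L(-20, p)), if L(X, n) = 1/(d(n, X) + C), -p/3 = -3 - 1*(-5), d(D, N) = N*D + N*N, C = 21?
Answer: 2 - sqrt(277) ≈ -14.643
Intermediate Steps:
d(D, N) = N**2 + D*N (d(D, N) = D*N + N**2 = N**2 + D*N)
p = -6 (p = -3*(-3 - 1*(-5)) = -3*(-3 + 5) = -3*2 = -6)
L(X, n) = 1/(21 + X*(X + n)) (L(X, n) = 1/(X*(n + X) + 21) = 1/(X*(X + n) + 21) = 1/(21 + X*(X + n)))
Y(V) = -2 + sqrt(277) (Y(V) = -2 + sqrt(1068 - 791) = -2 + sqrt(277))
-Y(L(-20, p)) = -(-2 + sqrt(277)) = 2 - sqrt(277)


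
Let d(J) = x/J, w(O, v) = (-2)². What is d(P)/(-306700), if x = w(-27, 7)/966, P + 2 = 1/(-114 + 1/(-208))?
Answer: 1031/153398151900 ≈ 6.7211e-9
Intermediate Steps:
w(O, v) = 4
P = -47634/23713 (P = -2 + 1/(-114 + 1/(-208)) = -2 + 1/(-114 - 1/208) = -2 + 1/(-23713/208) = -2 - 208/23713 = -47634/23713 ≈ -2.0088)
x = 2/483 (x = 4/966 = 4*(1/966) = 2/483 ≈ 0.0041408)
d(J) = 2/(483*J)
d(P)/(-306700) = (2/(483*(-47634/23713)))/(-306700) = ((2/483)*(-23713/47634))*(-1/306700) = -1031/500157*(-1/306700) = 1031/153398151900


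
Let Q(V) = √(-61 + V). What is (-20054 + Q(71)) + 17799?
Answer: -2255 + √10 ≈ -2251.8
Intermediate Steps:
(-20054 + Q(71)) + 17799 = (-20054 + √(-61 + 71)) + 17799 = (-20054 + √10) + 17799 = -2255 + √10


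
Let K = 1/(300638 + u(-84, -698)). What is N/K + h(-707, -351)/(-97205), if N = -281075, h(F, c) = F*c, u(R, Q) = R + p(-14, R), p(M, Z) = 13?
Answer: -8212060127425782/97205 ≈ -8.4482e+10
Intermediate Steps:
u(R, Q) = 13 + R (u(R, Q) = R + 13 = 13 + R)
K = 1/300567 (K = 1/(300638 + (13 - 84)) = 1/(300638 - 71) = 1/300567 ≈ 3.3270e-6)
N/K + h(-707, -351)/(-97205) = -281075/1/300567 - 707*(-351)/(-97205) = -281075*300567 + 248157*(-1/97205) = -84481869525 - 248157/97205 = -8212060127425782/97205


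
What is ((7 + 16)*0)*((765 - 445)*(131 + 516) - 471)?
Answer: 0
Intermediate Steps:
((7 + 16)*0)*((765 - 445)*(131 + 516) - 471) = (23*0)*(320*647 - 471) = 0*(207040 - 471) = 0*206569 = 0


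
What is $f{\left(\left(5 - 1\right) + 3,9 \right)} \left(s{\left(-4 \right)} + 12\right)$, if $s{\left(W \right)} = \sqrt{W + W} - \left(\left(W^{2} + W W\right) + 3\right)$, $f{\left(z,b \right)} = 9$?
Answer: $-207 + 18 i \sqrt{2} \approx -207.0 + 25.456 i$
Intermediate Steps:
$s{\left(W \right)} = -3 - 2 W^{2} + \sqrt{2} \sqrt{W}$ ($s{\left(W \right)} = \sqrt{2 W} - \left(\left(W^{2} + W^{2}\right) + 3\right) = \sqrt{2} \sqrt{W} - \left(2 W^{2} + 3\right) = \sqrt{2} \sqrt{W} - \left(3 + 2 W^{2}\right) = -3 - 2 W^{2} + \sqrt{2} \sqrt{W}$)
$f{\left(\left(5 - 1\right) + 3,9 \right)} \left(s{\left(-4 \right)} + 12\right) = 9 \left(\left(-3 - 2 \left(-4\right)^{2} + \sqrt{2} \sqrt{-4}\right) + 12\right) = 9 \left(\left(-3 - 32 + \sqrt{2} \cdot 2 i\right) + 12\right) = 9 \left(\left(-3 - 32 + 2 i \sqrt{2}\right) + 12\right) = 9 \left(\left(-35 + 2 i \sqrt{2}\right) + 12\right) = 9 \left(-23 + 2 i \sqrt{2}\right) = -207 + 18 i \sqrt{2}$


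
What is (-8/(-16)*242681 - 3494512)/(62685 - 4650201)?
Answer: 2248781/3058344 ≈ 0.73529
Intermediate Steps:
(-8/(-16)*242681 - 3494512)/(62685 - 4650201) = (-8*(-1/16)*242681 - 3494512)/(-4587516) = ((½)*242681 - 3494512)*(-1/4587516) = (242681/2 - 3494512)*(-1/4587516) = -6746343/2*(-1/4587516) = 2248781/3058344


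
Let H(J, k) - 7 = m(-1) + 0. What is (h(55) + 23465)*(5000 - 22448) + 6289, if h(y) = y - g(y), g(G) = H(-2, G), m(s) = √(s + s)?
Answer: -410248535 + 17448*I*√2 ≈ -4.1025e+8 + 24675.0*I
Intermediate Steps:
m(s) = √2*√s (m(s) = √(2*s) = √2*√s)
H(J, k) = 7 + I*√2 (H(J, k) = 7 + (√2*√(-1) + 0) = 7 + (√2*I + 0) = 7 + (I*√2 + 0) = 7 + I*√2)
g(G) = 7 + I*√2
h(y) = -7 + y - I*√2 (h(y) = y - (7 + I*√2) = y + (-7 - I*√2) = -7 + y - I*√2)
(h(55) + 23465)*(5000 - 22448) + 6289 = ((-7 + 55 - I*√2) + 23465)*(5000 - 22448) + 6289 = ((48 - I*√2) + 23465)*(-17448) + 6289 = (23513 - I*√2)*(-17448) + 6289 = (-410254824 + 17448*I*√2) + 6289 = -410248535 + 17448*I*√2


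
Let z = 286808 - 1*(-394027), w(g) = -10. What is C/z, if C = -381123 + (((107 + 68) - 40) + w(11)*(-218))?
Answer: -378808/680835 ≈ -0.55639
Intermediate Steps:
z = 680835 (z = 286808 + 394027 = 680835)
C = -378808 (C = -381123 + (((107 + 68) - 40) - 10*(-218)) = -381123 + ((175 - 40) + 2180) = -381123 + (135 + 2180) = -381123 + 2315 = -378808)
C/z = -378808/680835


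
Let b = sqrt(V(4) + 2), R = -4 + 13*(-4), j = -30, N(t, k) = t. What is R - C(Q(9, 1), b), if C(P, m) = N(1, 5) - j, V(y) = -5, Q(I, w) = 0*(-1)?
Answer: -87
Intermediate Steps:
Q(I, w) = 0
R = -56 (R = -4 - 52 = -56)
b = I*sqrt(3) (b = sqrt(-5 + 2) = sqrt(-3) = I*sqrt(3) ≈ 1.732*I)
C(P, m) = 31 (C(P, m) = 1 - 1*(-30) = 1 + 30 = 31)
R - C(Q(9, 1), b) = -56 - 1*31 = -56 - 31 = -87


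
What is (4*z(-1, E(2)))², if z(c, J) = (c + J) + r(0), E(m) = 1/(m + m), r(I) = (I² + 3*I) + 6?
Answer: 441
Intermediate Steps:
r(I) = 6 + I² + 3*I
E(m) = 1/(2*m)
z(c, J) = 6 + J + c (z(c, J) = (c + J) + (6 + 0² + 3*0) = (J + c) + (6 + 0 + 0) = (J + c) + 6 = 6 + J + c)
(4*z(-1, E(2)))² = (4*(6 + (½)/2 - 1))² = (4*(6 + (½)*(½) - 1))² = (4*(6 + ¼ - 1))² = (4*(21/4))² = 21² = 441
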